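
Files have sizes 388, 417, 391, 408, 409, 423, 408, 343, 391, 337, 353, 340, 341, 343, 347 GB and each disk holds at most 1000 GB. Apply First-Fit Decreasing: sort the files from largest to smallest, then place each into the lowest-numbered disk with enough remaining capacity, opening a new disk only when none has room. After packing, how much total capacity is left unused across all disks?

Sorted descending: 423, 417, 409, 408, 408, 391, 391, 388, 353, 347, 343, 343, 341, 340, 337.
Put 423 GB in disk 1; 577 GB remain.
Put 417 GB in disk 1; 160 GB remain.
Put 409 GB in disk 2; 591 GB remain.
Put 408 GB in disk 2; 183 GB remain.
Put 408 GB in disk 3; 592 GB remain.
Put 391 GB in disk 3; 201 GB remain.
Put 391 GB in disk 4; 609 GB remain.
Put 388 GB in disk 4; 221 GB remain.
Put 353 GB in disk 5; 647 GB remain.
Put 347 GB in disk 5; 300 GB remain.
Put 343 GB in disk 6; 657 GB remain.
Put 343 GB in disk 6; 314 GB remain.
Put 341 GB in disk 7; 659 GB remain.
Put 340 GB in disk 7; 319 GB remain.
Put 337 GB in disk 8; 663 GB remain.
8 disks × 1000 GB = 8000 GB; used 5639 GB; unused 2361 GB.

2361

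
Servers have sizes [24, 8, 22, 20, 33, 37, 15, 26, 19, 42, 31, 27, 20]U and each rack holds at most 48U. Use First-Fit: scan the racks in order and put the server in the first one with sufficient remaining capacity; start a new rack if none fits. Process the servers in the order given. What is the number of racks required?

rack 1: place 24U, 24U left
rack 1: place 8U, 16U left
rack 2: place 22U, 26U left
rack 2: place 20U, 6U left
rack 3: place 33U, 15U left
rack 4: place 37U, 11U left
rack 1: place 15U, 1U left
rack 5: place 26U, 22U left
rack 5: place 19U, 3U left
rack 6: place 42U, 6U left
rack 7: place 31U, 17U left
rack 8: place 27U, 21U left
rack 8: place 20U, 1U left

8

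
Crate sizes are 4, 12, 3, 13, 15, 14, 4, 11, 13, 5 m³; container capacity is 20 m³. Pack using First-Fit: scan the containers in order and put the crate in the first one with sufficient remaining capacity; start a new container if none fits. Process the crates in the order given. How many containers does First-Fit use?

6

4 m³ → container 1 (remaining 16 m³)
12 m³ → container 1 (remaining 4 m³)
3 m³ → container 1 (remaining 1 m³)
13 m³ → container 2 (remaining 7 m³)
15 m³ → container 3 (remaining 5 m³)
14 m³ → container 4 (remaining 6 m³)
4 m³ → container 2 (remaining 3 m³)
11 m³ → container 5 (remaining 9 m³)
13 m³ → container 6 (remaining 7 m³)
5 m³ → container 3 (remaining 0 m³)
Final containers: [4,12,3] [13,4] [15,5] [14] [11] [13].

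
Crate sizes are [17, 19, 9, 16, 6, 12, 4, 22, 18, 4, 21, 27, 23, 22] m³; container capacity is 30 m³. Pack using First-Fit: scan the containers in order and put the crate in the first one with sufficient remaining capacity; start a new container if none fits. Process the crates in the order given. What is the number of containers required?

9

container 1: place 17 m³, 13 m³ left
container 2: place 19 m³, 11 m³ left
container 1: place 9 m³, 4 m³ left
container 3: place 16 m³, 14 m³ left
container 2: place 6 m³, 5 m³ left
container 3: place 12 m³, 2 m³ left
container 1: place 4 m³, 0 m³ left
container 4: place 22 m³, 8 m³ left
container 5: place 18 m³, 12 m³ left
container 2: place 4 m³, 1 m³ left
container 6: place 21 m³, 9 m³ left
container 7: place 27 m³, 3 m³ left
container 8: place 23 m³, 7 m³ left
container 9: place 22 m³, 8 m³ left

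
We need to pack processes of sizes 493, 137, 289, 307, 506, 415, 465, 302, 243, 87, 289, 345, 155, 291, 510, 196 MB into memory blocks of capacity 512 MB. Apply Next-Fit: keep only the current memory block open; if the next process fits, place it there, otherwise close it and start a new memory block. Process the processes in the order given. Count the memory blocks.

13 memory blocks

memory block 1: place 493 MB, 19 MB left
memory block 2: place 137 MB, 375 MB left
memory block 2: place 289 MB, 86 MB left
memory block 3: place 307 MB, 205 MB left
memory block 4: place 506 MB, 6 MB left
memory block 5: place 415 MB, 97 MB left
memory block 6: place 465 MB, 47 MB left
memory block 7: place 302 MB, 210 MB left
memory block 8: place 243 MB, 269 MB left
memory block 8: place 87 MB, 182 MB left
memory block 9: place 289 MB, 223 MB left
memory block 10: place 345 MB, 167 MB left
memory block 10: place 155 MB, 12 MB left
memory block 11: place 291 MB, 221 MB left
memory block 12: place 510 MB, 2 MB left
memory block 13: place 196 MB, 316 MB left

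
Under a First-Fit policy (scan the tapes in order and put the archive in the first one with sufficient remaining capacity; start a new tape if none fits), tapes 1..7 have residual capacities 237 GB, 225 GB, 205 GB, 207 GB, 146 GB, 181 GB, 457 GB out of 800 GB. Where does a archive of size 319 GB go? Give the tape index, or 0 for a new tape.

7

Tapes with room: tape 7 (457 GB).
The first with room is tape 7.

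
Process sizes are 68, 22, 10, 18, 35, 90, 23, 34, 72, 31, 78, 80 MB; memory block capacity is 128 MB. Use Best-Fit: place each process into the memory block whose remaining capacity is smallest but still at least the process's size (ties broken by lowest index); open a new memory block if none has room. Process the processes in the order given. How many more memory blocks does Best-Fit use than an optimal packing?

Best-Fit: [68,22,10,18] [35,90] [23,34] [72,31] [78] [80] → 6 memory blocks.
Total size 561 MB; any packing needs at least ⌈561/128⌉ = 5 memory blocks.
An optimal packing achieves that bound: [90,35] [80,34,10] [78,31,18] [72,23,22] [68] → 5 memory blocks.
Excess: 6 − 5 = 1.

1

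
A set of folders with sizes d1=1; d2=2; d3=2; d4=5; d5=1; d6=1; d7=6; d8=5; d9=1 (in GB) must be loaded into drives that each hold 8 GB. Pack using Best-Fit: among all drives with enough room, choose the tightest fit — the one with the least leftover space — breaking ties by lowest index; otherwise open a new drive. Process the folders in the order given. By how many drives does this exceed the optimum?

1

Best-Fit: [1,2,2,1,1,1] [5] [6] [5] → 4 drives.
Total size 24 GB; any packing needs at least ⌈24/8⌉ = 3 drives.
An optimal packing achieves that bound: [6,2] [5,2,1] [5,1,1,1] → 3 drives.
Excess: 4 − 3 = 1.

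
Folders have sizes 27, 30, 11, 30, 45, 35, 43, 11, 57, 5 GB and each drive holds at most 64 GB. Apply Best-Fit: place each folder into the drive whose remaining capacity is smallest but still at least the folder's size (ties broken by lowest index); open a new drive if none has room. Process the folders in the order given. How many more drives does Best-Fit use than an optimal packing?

Best-Fit: [27,30,5] [11,30] [45,11] [35] [43] [57] → 6 drives.
Total size 294 GB; any packing needs at least ⌈294/64⌉ = 5 drives.
An optimal packing achieves that bound: [57,5] [45,11] [43,11] [35,27] [30,30] → 5 drives.
Excess: 6 − 5 = 1.

1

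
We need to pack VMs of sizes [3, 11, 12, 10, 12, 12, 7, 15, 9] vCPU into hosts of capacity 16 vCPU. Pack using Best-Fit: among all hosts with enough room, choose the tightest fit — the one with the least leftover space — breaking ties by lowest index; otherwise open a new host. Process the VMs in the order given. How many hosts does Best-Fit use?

Put 3 vCPU in host 1; 13 vCPU remain.
Put 11 vCPU in host 1; 2 vCPU remain.
Put 12 vCPU in host 2; 4 vCPU remain.
Put 10 vCPU in host 3; 6 vCPU remain.
Put 12 vCPU in host 4; 4 vCPU remain.
Put 12 vCPU in host 5; 4 vCPU remain.
Put 7 vCPU in host 6; 9 vCPU remain.
Put 15 vCPU in host 7; 1 vCPU remain.
Put 9 vCPU in host 6; 0 vCPU remain.
Final hosts: [3,11] [12] [10] [12] [12] [7,9] [15].

7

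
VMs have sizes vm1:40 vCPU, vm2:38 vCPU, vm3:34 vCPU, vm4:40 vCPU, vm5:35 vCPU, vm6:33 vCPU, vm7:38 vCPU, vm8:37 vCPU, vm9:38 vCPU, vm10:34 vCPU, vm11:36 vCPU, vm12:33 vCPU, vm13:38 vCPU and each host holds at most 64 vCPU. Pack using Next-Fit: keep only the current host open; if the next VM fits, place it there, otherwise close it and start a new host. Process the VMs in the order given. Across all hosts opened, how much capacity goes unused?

358

Put vm1 (40 vCPU) in host 1; 24 vCPU remain.
Put vm2 (38 vCPU) in host 2; 26 vCPU remain.
Put vm3 (34 vCPU) in host 3; 30 vCPU remain.
Put vm4 (40 vCPU) in host 4; 24 vCPU remain.
Put vm5 (35 vCPU) in host 5; 29 vCPU remain.
Put vm6 (33 vCPU) in host 6; 31 vCPU remain.
Put vm7 (38 vCPU) in host 7; 26 vCPU remain.
Put vm8 (37 vCPU) in host 8; 27 vCPU remain.
Put vm9 (38 vCPU) in host 9; 26 vCPU remain.
Put vm10 (34 vCPU) in host 10; 30 vCPU remain.
Put vm11 (36 vCPU) in host 11; 28 vCPU remain.
Put vm12 (33 vCPU) in host 12; 31 vCPU remain.
Put vm13 (38 vCPU) in host 13; 26 vCPU remain.
13 hosts × 64 vCPU = 832 vCPU; used 474 vCPU; unused 358 vCPU.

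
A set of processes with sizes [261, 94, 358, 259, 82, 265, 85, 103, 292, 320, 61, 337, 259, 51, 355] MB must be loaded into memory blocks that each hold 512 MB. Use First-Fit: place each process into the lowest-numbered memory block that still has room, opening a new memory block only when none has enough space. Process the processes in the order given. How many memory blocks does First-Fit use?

Put 261 MB in memory block 1; 251 MB remain.
Put 94 MB in memory block 1; 157 MB remain.
Put 358 MB in memory block 2; 154 MB remain.
Put 259 MB in memory block 3; 253 MB remain.
Put 82 MB in memory block 1; 75 MB remain.
Put 265 MB in memory block 4; 247 MB remain.
Put 85 MB in memory block 2; 69 MB remain.
Put 103 MB in memory block 3; 150 MB remain.
Put 292 MB in memory block 5; 220 MB remain.
Put 320 MB in memory block 6; 192 MB remain.
Put 61 MB in memory block 1; 14 MB remain.
Put 337 MB in memory block 7; 175 MB remain.
Put 259 MB in memory block 8; 253 MB remain.
Put 51 MB in memory block 2; 18 MB remain.
Put 355 MB in memory block 9; 157 MB remain.

9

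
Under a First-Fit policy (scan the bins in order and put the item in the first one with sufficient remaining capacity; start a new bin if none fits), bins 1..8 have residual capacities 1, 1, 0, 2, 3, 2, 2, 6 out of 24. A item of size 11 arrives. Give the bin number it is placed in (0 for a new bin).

No bin has ≥ 11 free, so a new bin is opened.

0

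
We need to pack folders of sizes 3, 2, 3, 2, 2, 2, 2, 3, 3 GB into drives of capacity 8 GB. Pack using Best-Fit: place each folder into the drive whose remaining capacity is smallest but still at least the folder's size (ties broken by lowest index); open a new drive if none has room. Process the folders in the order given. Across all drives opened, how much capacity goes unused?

drive 1: place 3 GB, 5 GB left
drive 1: place 2 GB, 3 GB left
drive 1: place 3 GB, 0 GB left
drive 2: place 2 GB, 6 GB left
drive 2: place 2 GB, 4 GB left
drive 2: place 2 GB, 2 GB left
drive 2: place 2 GB, 0 GB left
drive 3: place 3 GB, 5 GB left
drive 3: place 3 GB, 2 GB left
3 drives × 8 GB = 24 GB; used 22 GB; unused 2 GB.

2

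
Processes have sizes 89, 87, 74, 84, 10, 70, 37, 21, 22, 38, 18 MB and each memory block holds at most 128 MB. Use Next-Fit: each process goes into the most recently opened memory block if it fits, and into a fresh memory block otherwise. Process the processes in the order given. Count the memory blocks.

6 memory blocks

memory block 1: place 89 MB, 39 MB left
memory block 2: place 87 MB, 41 MB left
memory block 3: place 74 MB, 54 MB left
memory block 4: place 84 MB, 44 MB left
memory block 4: place 10 MB, 34 MB left
memory block 5: place 70 MB, 58 MB left
memory block 5: place 37 MB, 21 MB left
memory block 5: place 21 MB, 0 MB left
memory block 6: place 22 MB, 106 MB left
memory block 6: place 38 MB, 68 MB left
memory block 6: place 18 MB, 50 MB left
Final memory blocks: [89] [87] [74] [84,10] [70,37,21] [22,38,18].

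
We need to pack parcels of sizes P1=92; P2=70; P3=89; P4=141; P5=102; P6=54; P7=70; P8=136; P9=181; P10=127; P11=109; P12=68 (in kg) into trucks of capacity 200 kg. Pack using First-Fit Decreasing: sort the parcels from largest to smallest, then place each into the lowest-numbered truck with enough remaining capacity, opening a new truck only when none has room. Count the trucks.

Sorted descending: 181, 141, 136, 127, 109, 102, 92, 89, 70, 70, 68, 54.
Put 181 kg in truck 1; 19 kg remain.
Put 141 kg in truck 2; 59 kg remain.
Put 136 kg in truck 3; 64 kg remain.
Put 127 kg in truck 4; 73 kg remain.
Put 109 kg in truck 5; 91 kg remain.
Put 102 kg in truck 6; 98 kg remain.
Put 92 kg in truck 6; 6 kg remain.
Put 89 kg in truck 5; 2 kg remain.
Put 70 kg in truck 4; 3 kg remain.
Put 70 kg in truck 7; 130 kg remain.
Put 68 kg in truck 7; 62 kg remain.
Put 54 kg in truck 2; 5 kg remain.
Final trucks: [181] [141,54] [136] [127,70] [109,89] [102,92] [70,68].

7 trucks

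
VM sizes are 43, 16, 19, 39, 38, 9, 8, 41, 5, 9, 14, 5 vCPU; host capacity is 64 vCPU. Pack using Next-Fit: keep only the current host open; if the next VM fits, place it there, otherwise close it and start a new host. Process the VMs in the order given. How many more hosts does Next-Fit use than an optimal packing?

Next-Fit: [43,16] [19,39] [38,9,8] [41,5,9] [14,5] → 5 hosts.
Total size 246 vCPU; any packing needs at least ⌈246/64⌉ = 4 hosts.
An optimal packing achieves that bound: [43,19] [41,16,5] [39,14,9] [38,9,8,5] → 4 hosts.
Excess: 5 − 4 = 1.

1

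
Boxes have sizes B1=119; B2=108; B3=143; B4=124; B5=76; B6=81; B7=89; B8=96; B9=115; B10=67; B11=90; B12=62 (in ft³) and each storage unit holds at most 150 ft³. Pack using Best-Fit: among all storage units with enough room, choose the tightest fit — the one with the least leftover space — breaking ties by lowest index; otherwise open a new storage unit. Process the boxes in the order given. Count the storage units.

10

storage unit 1: place B1 (119 ft³), 31 ft³ left
storage unit 2: place B2 (108 ft³), 42 ft³ left
storage unit 3: place B3 (143 ft³), 7 ft³ left
storage unit 4: place B4 (124 ft³), 26 ft³ left
storage unit 5: place B5 (76 ft³), 74 ft³ left
storage unit 6: place B6 (81 ft³), 69 ft³ left
storage unit 7: place B7 (89 ft³), 61 ft³ left
storage unit 8: place B8 (96 ft³), 54 ft³ left
storage unit 9: place B9 (115 ft³), 35 ft³ left
storage unit 6: place B10 (67 ft³), 2 ft³ left
storage unit 10: place B11 (90 ft³), 60 ft³ left
storage unit 5: place B12 (62 ft³), 12 ft³ left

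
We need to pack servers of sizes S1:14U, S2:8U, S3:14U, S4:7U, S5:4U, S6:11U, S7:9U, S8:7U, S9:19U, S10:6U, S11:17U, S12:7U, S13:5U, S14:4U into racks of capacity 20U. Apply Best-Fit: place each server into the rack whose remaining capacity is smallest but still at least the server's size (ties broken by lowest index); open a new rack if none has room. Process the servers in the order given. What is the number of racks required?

7

S1 (14U) → rack 1 (remaining 6U)
S2 (8U) → rack 2 (remaining 12U)
S3 (14U) → rack 3 (remaining 6U)
S4 (7U) → rack 2 (remaining 5U)
S5 (4U) → rack 2 (remaining 1U)
S6 (11U) → rack 4 (remaining 9U)
S7 (9U) → rack 4 (remaining 0U)
S8 (7U) → rack 5 (remaining 13U)
S9 (19U) → rack 6 (remaining 1U)
S10 (6U) → rack 1 (remaining 0U)
S11 (17U) → rack 7 (remaining 3U)
S12 (7U) → rack 5 (remaining 6U)
S13 (5U) → rack 3 (remaining 1U)
S14 (4U) → rack 5 (remaining 2U)
Final racks: [14,6] [8,7,4] [14,5] [11,9] [7,7,4] [19] [17].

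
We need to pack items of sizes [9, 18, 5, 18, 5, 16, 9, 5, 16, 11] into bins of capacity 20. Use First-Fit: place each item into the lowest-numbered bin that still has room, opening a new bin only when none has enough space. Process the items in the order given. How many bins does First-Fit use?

7

Put 9 in bin 1; 11 remain.
Put 18 in bin 2; 2 remain.
Put 5 in bin 1; 6 remain.
Put 18 in bin 3; 2 remain.
Put 5 in bin 1; 1 remain.
Put 16 in bin 4; 4 remain.
Put 9 in bin 5; 11 remain.
Put 5 in bin 5; 6 remain.
Put 16 in bin 6; 4 remain.
Put 11 in bin 7; 9 remain.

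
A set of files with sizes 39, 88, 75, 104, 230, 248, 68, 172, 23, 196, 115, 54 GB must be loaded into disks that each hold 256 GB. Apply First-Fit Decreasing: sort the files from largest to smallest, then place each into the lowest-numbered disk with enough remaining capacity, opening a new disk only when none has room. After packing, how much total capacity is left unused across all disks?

124

Sorted descending: 248, 230, 196, 172, 115, 104, 88, 75, 68, 54, 39, 23.
Put 248 GB in disk 1; 8 GB remain.
Put 230 GB in disk 2; 26 GB remain.
Put 196 GB in disk 3; 60 GB remain.
Put 172 GB in disk 4; 84 GB remain.
Put 115 GB in disk 5; 141 GB remain.
Put 104 GB in disk 5; 37 GB remain.
Put 88 GB in disk 6; 168 GB remain.
Put 75 GB in disk 4; 9 GB remain.
Put 68 GB in disk 6; 100 GB remain.
Put 54 GB in disk 3; 6 GB remain.
Put 39 GB in disk 6; 61 GB remain.
Put 23 GB in disk 2; 3 GB remain.
6 disks × 256 GB = 1536 GB; used 1412 GB; unused 124 GB.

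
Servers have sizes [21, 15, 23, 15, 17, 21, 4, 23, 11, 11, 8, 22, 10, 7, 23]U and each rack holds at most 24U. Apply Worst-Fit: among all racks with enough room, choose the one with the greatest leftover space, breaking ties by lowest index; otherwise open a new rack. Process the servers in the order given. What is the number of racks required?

Put 21U in rack 1; 3U remain.
Put 15U in rack 2; 9U remain.
Put 23U in rack 3; 1U remain.
Put 15U in rack 4; 9U remain.
Put 17U in rack 5; 7U remain.
Put 21U in rack 6; 3U remain.
Put 4U in rack 2; 5U remain.
Put 23U in rack 7; 1U remain.
Put 11U in rack 8; 13U remain.
Put 11U in rack 8; 2U remain.
Put 8U in rack 4; 1U remain.
Put 22U in rack 9; 2U remain.
Put 10U in rack 10; 14U remain.
Put 7U in rack 10; 7U remain.
Put 23U in rack 11; 1U remain.
Final racks: [21] [15,4] [23] [15,8] [17] [21] [23] [11,11] [22] [10,7] [23].

11 racks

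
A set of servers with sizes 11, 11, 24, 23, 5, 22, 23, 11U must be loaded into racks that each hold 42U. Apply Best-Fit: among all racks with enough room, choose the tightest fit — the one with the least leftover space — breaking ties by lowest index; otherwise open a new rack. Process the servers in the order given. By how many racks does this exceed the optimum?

1

Best-Fit: [11,11] [24,5,11] [23] [22] [23] → 5 racks.
Total size 130U; any packing needs at least ⌈130/42⌉ = 4 racks.
An optimal packing achieves that bound: [24,11,5] [23,11] [23,11] [22] → 4 racks.
Excess: 5 − 4 = 1.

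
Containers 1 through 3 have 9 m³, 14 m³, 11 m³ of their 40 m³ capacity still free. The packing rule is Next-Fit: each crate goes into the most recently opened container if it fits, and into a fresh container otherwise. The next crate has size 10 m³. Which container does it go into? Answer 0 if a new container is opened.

3

Next-Fit only looks at container 3, which has 11 m³ free.
10 m³ fits there.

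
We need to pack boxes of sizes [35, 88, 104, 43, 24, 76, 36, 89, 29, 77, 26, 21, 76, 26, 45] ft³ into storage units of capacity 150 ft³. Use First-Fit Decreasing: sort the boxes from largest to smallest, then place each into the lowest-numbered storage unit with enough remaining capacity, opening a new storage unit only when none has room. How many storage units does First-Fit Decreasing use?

Sorted descending: 104, 89, 88, 77, 76, 76, 45, 43, 36, 35, 29, 26, 26, 24, 21.
Put 104 ft³ in storage unit 1; 46 ft³ remain.
Put 89 ft³ in storage unit 2; 61 ft³ remain.
Put 88 ft³ in storage unit 3; 62 ft³ remain.
Put 77 ft³ in storage unit 4; 73 ft³ remain.
Put 76 ft³ in storage unit 5; 74 ft³ remain.
Put 76 ft³ in storage unit 6; 74 ft³ remain.
Put 45 ft³ in storage unit 1; 1 ft³ remain.
Put 43 ft³ in storage unit 2; 18 ft³ remain.
Put 36 ft³ in storage unit 3; 26 ft³ remain.
Put 35 ft³ in storage unit 4; 38 ft³ remain.
Put 29 ft³ in storage unit 4; 9 ft³ remain.
Put 26 ft³ in storage unit 3; 0 ft³ remain.
Put 26 ft³ in storage unit 5; 48 ft³ remain.
Put 24 ft³ in storage unit 5; 24 ft³ remain.
Put 21 ft³ in storage unit 5; 3 ft³ remain.

6 storage units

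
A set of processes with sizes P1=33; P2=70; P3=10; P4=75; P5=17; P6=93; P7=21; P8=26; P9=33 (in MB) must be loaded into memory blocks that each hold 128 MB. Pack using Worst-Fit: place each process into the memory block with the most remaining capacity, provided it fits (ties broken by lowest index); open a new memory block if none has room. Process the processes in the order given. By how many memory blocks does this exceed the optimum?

Worst-Fit: [33,70,10] [75,17,21] [93,26] [33] → 4 memory blocks.
Total size 378 MB; any packing needs at least ⌈378/128⌉ = 3 memory blocks.
An optimal packing achieves that bound: [93,33] [75,33,17] [70,26,21,10] → 3 memory blocks.
Excess: 4 − 3 = 1.

1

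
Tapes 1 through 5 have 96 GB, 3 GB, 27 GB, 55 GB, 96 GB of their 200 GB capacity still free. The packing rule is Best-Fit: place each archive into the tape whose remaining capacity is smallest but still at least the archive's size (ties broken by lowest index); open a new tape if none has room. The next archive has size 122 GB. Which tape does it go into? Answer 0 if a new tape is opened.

No tape has ≥ 122 GB free, so a new tape is opened.

0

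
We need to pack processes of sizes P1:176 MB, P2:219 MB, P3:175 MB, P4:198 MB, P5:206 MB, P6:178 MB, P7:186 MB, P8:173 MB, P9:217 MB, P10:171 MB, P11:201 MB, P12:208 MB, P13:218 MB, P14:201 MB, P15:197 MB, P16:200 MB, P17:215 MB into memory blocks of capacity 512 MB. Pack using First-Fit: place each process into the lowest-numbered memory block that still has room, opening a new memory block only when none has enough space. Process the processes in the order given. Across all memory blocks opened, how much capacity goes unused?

1269

P1 (176 MB) → memory block 1 (remaining 336 MB)
P2 (219 MB) → memory block 1 (remaining 117 MB)
P3 (175 MB) → memory block 2 (remaining 337 MB)
P4 (198 MB) → memory block 2 (remaining 139 MB)
P5 (206 MB) → memory block 3 (remaining 306 MB)
P6 (178 MB) → memory block 3 (remaining 128 MB)
P7 (186 MB) → memory block 4 (remaining 326 MB)
P8 (173 MB) → memory block 4 (remaining 153 MB)
P9 (217 MB) → memory block 5 (remaining 295 MB)
P10 (171 MB) → memory block 5 (remaining 124 MB)
P11 (201 MB) → memory block 6 (remaining 311 MB)
P12 (208 MB) → memory block 6 (remaining 103 MB)
P13 (218 MB) → memory block 7 (remaining 294 MB)
P14 (201 MB) → memory block 7 (remaining 93 MB)
P15 (197 MB) → memory block 8 (remaining 315 MB)
P16 (200 MB) → memory block 8 (remaining 115 MB)
P17 (215 MB) → memory block 9 (remaining 297 MB)
9 memory blocks × 512 MB = 4608 MB; used 3339 MB; unused 1269 MB.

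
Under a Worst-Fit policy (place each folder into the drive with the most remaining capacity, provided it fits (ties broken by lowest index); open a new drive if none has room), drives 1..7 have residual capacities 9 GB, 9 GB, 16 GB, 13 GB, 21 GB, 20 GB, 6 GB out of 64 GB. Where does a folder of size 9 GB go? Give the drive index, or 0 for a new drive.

5

Drives with room: drive 1 (9 GB), drive 2 (9 GB), drive 3 (16 GB), drive 4 (13 GB), drive 5 (21 GB), drive 6 (20 GB).
Most room is drive 5 with 21 GB free.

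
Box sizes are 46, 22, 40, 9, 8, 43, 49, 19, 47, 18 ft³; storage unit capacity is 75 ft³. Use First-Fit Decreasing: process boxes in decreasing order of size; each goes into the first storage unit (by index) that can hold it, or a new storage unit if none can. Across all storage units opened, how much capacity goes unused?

74

Sorted descending: 49, 47, 46, 43, 40, 22, 19, 18, 9, 8.
Put 49 ft³ in storage unit 1; 26 ft³ remain.
Put 47 ft³ in storage unit 2; 28 ft³ remain.
Put 46 ft³ in storage unit 3; 29 ft³ remain.
Put 43 ft³ in storage unit 4; 32 ft³ remain.
Put 40 ft³ in storage unit 5; 35 ft³ remain.
Put 22 ft³ in storage unit 1; 4 ft³ remain.
Put 19 ft³ in storage unit 2; 9 ft³ remain.
Put 18 ft³ in storage unit 3; 11 ft³ remain.
Put 9 ft³ in storage unit 2; 0 ft³ remain.
Put 8 ft³ in storage unit 3; 3 ft³ remain.
5 storage units × 75 ft³ = 375 ft³; used 301 ft³; unused 74 ft³.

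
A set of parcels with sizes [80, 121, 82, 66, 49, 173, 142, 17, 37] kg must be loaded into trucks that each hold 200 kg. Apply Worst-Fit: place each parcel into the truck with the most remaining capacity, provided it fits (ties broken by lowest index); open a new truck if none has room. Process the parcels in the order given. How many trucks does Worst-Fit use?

80 kg → truck 1 (remaining 120 kg)
121 kg → truck 2 (remaining 79 kg)
82 kg → truck 1 (remaining 38 kg)
66 kg → truck 2 (remaining 13 kg)
49 kg → truck 3 (remaining 151 kg)
173 kg → truck 4 (remaining 27 kg)
142 kg → truck 3 (remaining 9 kg)
17 kg → truck 1 (remaining 21 kg)
37 kg → truck 5 (remaining 163 kg)
Final trucks: [80,82,17] [121,66] [49,142] [173] [37].

5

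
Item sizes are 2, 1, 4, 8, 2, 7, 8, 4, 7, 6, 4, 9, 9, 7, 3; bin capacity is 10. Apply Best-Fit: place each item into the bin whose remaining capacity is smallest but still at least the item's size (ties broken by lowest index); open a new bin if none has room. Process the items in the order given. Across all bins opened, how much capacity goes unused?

bin 1: place 2, 8 left
bin 1: place 1, 7 left
bin 1: place 4, 3 left
bin 2: place 8, 2 left
bin 2: place 2, 0 left
bin 3: place 7, 3 left
bin 4: place 8, 2 left
bin 5: place 4, 6 left
bin 6: place 7, 3 left
bin 5: place 6, 0 left
bin 7: place 4, 6 left
bin 8: place 9, 1 left
bin 9: place 9, 1 left
bin 10: place 7, 3 left
bin 1: place 3, 0 left
10 bins × 10 = 100; used 81; unused 19.

19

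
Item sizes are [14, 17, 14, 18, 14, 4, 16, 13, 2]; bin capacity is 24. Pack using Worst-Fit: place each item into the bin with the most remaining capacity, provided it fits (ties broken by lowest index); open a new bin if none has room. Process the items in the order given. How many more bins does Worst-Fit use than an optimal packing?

Worst-Fit: [14,4] [17] [14] [18] [14] [16] [13,2] → 7 bins.
7 items exceed 12 (half the capacity), and no two of those can share a bin, so at least 7 bins are needed.
So 7 is already optimal.

0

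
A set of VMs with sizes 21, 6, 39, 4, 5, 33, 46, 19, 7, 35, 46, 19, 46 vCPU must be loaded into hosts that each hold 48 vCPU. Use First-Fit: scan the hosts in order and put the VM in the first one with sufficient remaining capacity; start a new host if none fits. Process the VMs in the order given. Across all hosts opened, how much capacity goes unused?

58

21 vCPU → host 1 (remaining 27 vCPU)
6 vCPU → host 1 (remaining 21 vCPU)
39 vCPU → host 2 (remaining 9 vCPU)
4 vCPU → host 1 (remaining 17 vCPU)
5 vCPU → host 1 (remaining 12 vCPU)
33 vCPU → host 3 (remaining 15 vCPU)
46 vCPU → host 4 (remaining 2 vCPU)
19 vCPU → host 5 (remaining 29 vCPU)
7 vCPU → host 1 (remaining 5 vCPU)
35 vCPU → host 6 (remaining 13 vCPU)
46 vCPU → host 7 (remaining 2 vCPU)
19 vCPU → host 5 (remaining 10 vCPU)
46 vCPU → host 8 (remaining 2 vCPU)
8 hosts × 48 vCPU = 384 vCPU; used 326 vCPU; unused 58 vCPU.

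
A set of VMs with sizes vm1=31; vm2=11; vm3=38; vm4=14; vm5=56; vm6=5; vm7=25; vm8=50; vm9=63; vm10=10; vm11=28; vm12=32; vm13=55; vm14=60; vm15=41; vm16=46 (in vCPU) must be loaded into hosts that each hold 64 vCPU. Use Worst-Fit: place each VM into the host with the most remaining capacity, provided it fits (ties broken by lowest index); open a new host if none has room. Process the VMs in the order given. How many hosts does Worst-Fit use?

host 1: place vm1 (31 vCPU), 33 vCPU left
host 1: place vm2 (11 vCPU), 22 vCPU left
host 2: place vm3 (38 vCPU), 26 vCPU left
host 2: place vm4 (14 vCPU), 12 vCPU left
host 3: place vm5 (56 vCPU), 8 vCPU left
host 1: place vm6 (5 vCPU), 17 vCPU left
host 4: place vm7 (25 vCPU), 39 vCPU left
host 5: place vm8 (50 vCPU), 14 vCPU left
host 6: place vm9 (63 vCPU), 1 vCPU left
host 4: place vm10 (10 vCPU), 29 vCPU left
host 4: place vm11 (28 vCPU), 1 vCPU left
host 7: place vm12 (32 vCPU), 32 vCPU left
host 8: place vm13 (55 vCPU), 9 vCPU left
host 9: place vm14 (60 vCPU), 4 vCPU left
host 10: place vm15 (41 vCPU), 23 vCPU left
host 11: place vm16 (46 vCPU), 18 vCPU left

11 hosts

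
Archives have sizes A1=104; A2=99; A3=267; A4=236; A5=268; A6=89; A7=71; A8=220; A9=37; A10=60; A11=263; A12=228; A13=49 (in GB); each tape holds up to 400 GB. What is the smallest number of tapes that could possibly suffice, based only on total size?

Total size = 104 + 99 + 267 + 236 + 268 + 89 + 71 + 220 + 37 + 60 + 263 + 228 + 49 = 1991 GB.
⌈1991 / 400⌉ = 5.

5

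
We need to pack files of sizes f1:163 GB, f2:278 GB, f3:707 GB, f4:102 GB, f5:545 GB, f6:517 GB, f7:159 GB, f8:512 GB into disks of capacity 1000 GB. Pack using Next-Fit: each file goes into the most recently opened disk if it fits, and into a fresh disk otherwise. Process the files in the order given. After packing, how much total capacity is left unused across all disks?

Put f1 (163 GB) in disk 1; 837 GB remain.
Put f2 (278 GB) in disk 1; 559 GB remain.
Put f3 (707 GB) in disk 2; 293 GB remain.
Put f4 (102 GB) in disk 2; 191 GB remain.
Put f5 (545 GB) in disk 3; 455 GB remain.
Put f6 (517 GB) in disk 4; 483 GB remain.
Put f7 (159 GB) in disk 4; 324 GB remain.
Put f8 (512 GB) in disk 5; 488 GB remain.
5 disks × 1000 GB = 5000 GB; used 2983 GB; unused 2017 GB.

2017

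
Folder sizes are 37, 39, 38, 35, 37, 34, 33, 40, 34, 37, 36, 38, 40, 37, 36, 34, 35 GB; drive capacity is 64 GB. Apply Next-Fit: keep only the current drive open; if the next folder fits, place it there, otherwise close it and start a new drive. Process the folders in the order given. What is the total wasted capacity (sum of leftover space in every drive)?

Put 37 GB in drive 1; 27 GB remain.
Put 39 GB in drive 2; 25 GB remain.
Put 38 GB in drive 3; 26 GB remain.
Put 35 GB in drive 4; 29 GB remain.
Put 37 GB in drive 5; 27 GB remain.
Put 34 GB in drive 6; 30 GB remain.
Put 33 GB in drive 7; 31 GB remain.
Put 40 GB in drive 8; 24 GB remain.
Put 34 GB in drive 9; 30 GB remain.
Put 37 GB in drive 10; 27 GB remain.
Put 36 GB in drive 11; 28 GB remain.
Put 38 GB in drive 12; 26 GB remain.
Put 40 GB in drive 13; 24 GB remain.
Put 37 GB in drive 14; 27 GB remain.
Put 36 GB in drive 15; 28 GB remain.
Put 34 GB in drive 16; 30 GB remain.
Put 35 GB in drive 17; 29 GB remain.
17 drives × 64 GB = 1088 GB; used 620 GB; unused 468 GB.

468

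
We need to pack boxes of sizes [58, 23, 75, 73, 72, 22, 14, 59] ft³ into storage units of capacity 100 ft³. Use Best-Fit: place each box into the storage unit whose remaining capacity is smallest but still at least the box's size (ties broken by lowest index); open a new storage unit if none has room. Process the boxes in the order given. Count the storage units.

storage unit 1: place 58 ft³, 42 ft³ left
storage unit 1: place 23 ft³, 19 ft³ left
storage unit 2: place 75 ft³, 25 ft³ left
storage unit 3: place 73 ft³, 27 ft³ left
storage unit 4: place 72 ft³, 28 ft³ left
storage unit 2: place 22 ft³, 3 ft³ left
storage unit 1: place 14 ft³, 5 ft³ left
storage unit 5: place 59 ft³, 41 ft³ left
Final storage units: [58,23,14] [75,22] [73] [72] [59].

5 storage units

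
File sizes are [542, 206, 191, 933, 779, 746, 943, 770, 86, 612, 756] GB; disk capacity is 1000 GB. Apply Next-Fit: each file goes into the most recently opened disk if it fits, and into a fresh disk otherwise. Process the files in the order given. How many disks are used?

8

Put 542 GB in disk 1; 458 GB remain.
Put 206 GB in disk 1; 252 GB remain.
Put 191 GB in disk 1; 61 GB remain.
Put 933 GB in disk 2; 67 GB remain.
Put 779 GB in disk 3; 221 GB remain.
Put 746 GB in disk 4; 254 GB remain.
Put 943 GB in disk 5; 57 GB remain.
Put 770 GB in disk 6; 230 GB remain.
Put 86 GB in disk 6; 144 GB remain.
Put 612 GB in disk 7; 388 GB remain.
Put 756 GB in disk 8; 244 GB remain.
Final disks: [542,206,191] [933] [779] [746] [943] [770,86] [612] [756].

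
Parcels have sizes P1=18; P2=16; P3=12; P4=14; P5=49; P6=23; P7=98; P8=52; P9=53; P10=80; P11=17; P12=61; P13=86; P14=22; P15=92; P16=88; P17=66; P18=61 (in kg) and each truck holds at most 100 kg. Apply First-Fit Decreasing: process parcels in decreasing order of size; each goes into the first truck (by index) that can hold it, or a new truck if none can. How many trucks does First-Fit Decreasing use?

Sorted descending: 98, 92, 88, 86, 80, 66, 61, 61, 53, 52, 49, 23, 22, 18, 17, 16, 14, 12.
Put 98 kg in truck 1; 2 kg remain.
Put 92 kg in truck 2; 8 kg remain.
Put 88 kg in truck 3; 12 kg remain.
Put 86 kg in truck 4; 14 kg remain.
Put 80 kg in truck 5; 20 kg remain.
Put 66 kg in truck 6; 34 kg remain.
Put 61 kg in truck 7; 39 kg remain.
Put 61 kg in truck 8; 39 kg remain.
Put 53 kg in truck 9; 47 kg remain.
Put 52 kg in truck 10; 48 kg remain.
Put 49 kg in truck 11; 51 kg remain.
Put 23 kg in truck 6; 11 kg remain.
Put 22 kg in truck 7; 17 kg remain.
Put 18 kg in truck 5; 2 kg remain.
Put 17 kg in truck 7; 0 kg remain.
Put 16 kg in truck 8; 23 kg remain.
Put 14 kg in truck 4; 0 kg remain.
Put 12 kg in truck 3; 0 kg remain.
Final trucks: [98] [92] [88,12] [86,14] [80,18] [66,23] [61,22,17] [61,16] [53] [52] [49].

11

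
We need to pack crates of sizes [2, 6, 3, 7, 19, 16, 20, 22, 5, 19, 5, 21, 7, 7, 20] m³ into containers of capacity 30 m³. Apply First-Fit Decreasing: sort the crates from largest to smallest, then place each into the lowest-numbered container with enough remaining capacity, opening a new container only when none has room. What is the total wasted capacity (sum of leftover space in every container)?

31

Sorted descending: 22, 21, 20, 20, 19, 19, 16, 7, 7, 7, 6, 5, 5, 3, 2.
Put 22 m³ in container 1; 8 m³ remain.
Put 21 m³ in container 2; 9 m³ remain.
Put 20 m³ in container 3; 10 m³ remain.
Put 20 m³ in container 4; 10 m³ remain.
Put 19 m³ in container 5; 11 m³ remain.
Put 19 m³ in container 6; 11 m³ remain.
Put 16 m³ in container 7; 14 m³ remain.
Put 7 m³ in container 1; 1 m³ remain.
Put 7 m³ in container 2; 2 m³ remain.
Put 7 m³ in container 3; 3 m³ remain.
Put 6 m³ in container 4; 4 m³ remain.
Put 5 m³ in container 5; 6 m³ remain.
Put 5 m³ in container 5; 1 m³ remain.
Put 3 m³ in container 3; 0 m³ remain.
Put 2 m³ in container 2; 0 m³ remain.
7 containers × 30 m³ = 210 m³; used 179 m³; unused 31 m³.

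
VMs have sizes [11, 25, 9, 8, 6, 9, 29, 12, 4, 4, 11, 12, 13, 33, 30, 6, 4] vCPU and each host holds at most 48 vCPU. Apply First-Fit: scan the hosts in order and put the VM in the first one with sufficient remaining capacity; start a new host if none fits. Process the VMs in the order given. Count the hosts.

6

Put 11 vCPU in host 1; 37 vCPU remain.
Put 25 vCPU in host 1; 12 vCPU remain.
Put 9 vCPU in host 1; 3 vCPU remain.
Put 8 vCPU in host 2; 40 vCPU remain.
Put 6 vCPU in host 2; 34 vCPU remain.
Put 9 vCPU in host 2; 25 vCPU remain.
Put 29 vCPU in host 3; 19 vCPU remain.
Put 12 vCPU in host 2; 13 vCPU remain.
Put 4 vCPU in host 2; 9 vCPU remain.
Put 4 vCPU in host 2; 5 vCPU remain.
Put 11 vCPU in host 3; 8 vCPU remain.
Put 12 vCPU in host 4; 36 vCPU remain.
Put 13 vCPU in host 4; 23 vCPU remain.
Put 33 vCPU in host 5; 15 vCPU remain.
Put 30 vCPU in host 6; 18 vCPU remain.
Put 6 vCPU in host 3; 2 vCPU remain.
Put 4 vCPU in host 2; 1 vCPU remain.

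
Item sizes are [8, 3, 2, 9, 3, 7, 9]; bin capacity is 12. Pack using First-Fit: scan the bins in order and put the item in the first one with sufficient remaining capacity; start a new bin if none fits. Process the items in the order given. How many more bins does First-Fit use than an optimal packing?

First-Fit: [8,3] [2,9] [3,7] [9] → 4 bins.
Total size 41; any packing needs at least ⌈41/12⌉ = 4 bins.
So 4 is already optimal.

0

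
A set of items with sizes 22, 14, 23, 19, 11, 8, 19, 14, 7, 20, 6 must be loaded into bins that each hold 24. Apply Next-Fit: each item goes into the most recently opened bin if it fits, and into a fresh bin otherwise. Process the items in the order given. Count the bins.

9

bin 1: place 22, 2 left
bin 2: place 14, 10 left
bin 3: place 23, 1 left
bin 4: place 19, 5 left
bin 5: place 11, 13 left
bin 5: place 8, 5 left
bin 6: place 19, 5 left
bin 7: place 14, 10 left
bin 7: place 7, 3 left
bin 8: place 20, 4 left
bin 9: place 6, 18 left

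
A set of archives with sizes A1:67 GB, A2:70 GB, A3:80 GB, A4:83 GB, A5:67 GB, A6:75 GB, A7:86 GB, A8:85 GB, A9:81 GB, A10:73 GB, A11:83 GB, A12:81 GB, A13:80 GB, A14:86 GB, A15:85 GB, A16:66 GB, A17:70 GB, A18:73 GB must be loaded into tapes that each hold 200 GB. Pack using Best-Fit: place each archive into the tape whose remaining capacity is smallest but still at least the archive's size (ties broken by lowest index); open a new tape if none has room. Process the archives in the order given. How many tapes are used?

Put A1 (67 GB) in tape 1; 133 GB remain.
Put A2 (70 GB) in tape 1; 63 GB remain.
Put A3 (80 GB) in tape 2; 120 GB remain.
Put A4 (83 GB) in tape 2; 37 GB remain.
Put A5 (67 GB) in tape 3; 133 GB remain.
Put A6 (75 GB) in tape 3; 58 GB remain.
Put A7 (86 GB) in tape 4; 114 GB remain.
Put A8 (85 GB) in tape 4; 29 GB remain.
Put A9 (81 GB) in tape 5; 119 GB remain.
Put A10 (73 GB) in tape 5; 46 GB remain.
Put A11 (83 GB) in tape 6; 117 GB remain.
Put A12 (81 GB) in tape 6; 36 GB remain.
Put A13 (80 GB) in tape 7; 120 GB remain.
Put A14 (86 GB) in tape 7; 34 GB remain.
Put A15 (85 GB) in tape 8; 115 GB remain.
Put A16 (66 GB) in tape 8; 49 GB remain.
Put A17 (70 GB) in tape 9; 130 GB remain.
Put A18 (73 GB) in tape 9; 57 GB remain.

9 tapes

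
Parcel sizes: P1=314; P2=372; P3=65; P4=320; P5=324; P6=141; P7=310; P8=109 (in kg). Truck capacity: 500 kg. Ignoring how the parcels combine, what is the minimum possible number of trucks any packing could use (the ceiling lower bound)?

4

Total size = 314 + 372 + 65 + 320 + 324 + 141 + 310 + 109 = 1955 kg.
⌈1955 / 500⌉ = 4.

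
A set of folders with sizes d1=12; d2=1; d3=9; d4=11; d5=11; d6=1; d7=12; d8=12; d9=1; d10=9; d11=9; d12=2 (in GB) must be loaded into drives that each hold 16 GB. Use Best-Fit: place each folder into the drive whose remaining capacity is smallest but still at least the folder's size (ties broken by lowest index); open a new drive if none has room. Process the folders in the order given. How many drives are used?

d1 (12 GB) → drive 1 (remaining 4 GB)
d2 (1 GB) → drive 1 (remaining 3 GB)
d3 (9 GB) → drive 2 (remaining 7 GB)
d4 (11 GB) → drive 3 (remaining 5 GB)
d5 (11 GB) → drive 4 (remaining 5 GB)
d6 (1 GB) → drive 1 (remaining 2 GB)
d7 (12 GB) → drive 5 (remaining 4 GB)
d8 (12 GB) → drive 6 (remaining 4 GB)
d9 (1 GB) → drive 1 (remaining 1 GB)
d10 (9 GB) → drive 7 (remaining 7 GB)
d11 (9 GB) → drive 8 (remaining 7 GB)
d12 (2 GB) → drive 5 (remaining 2 GB)
Final drives: [12,1,1,1] [9] [11] [11] [12,2] [12] [9] [9].

8 drives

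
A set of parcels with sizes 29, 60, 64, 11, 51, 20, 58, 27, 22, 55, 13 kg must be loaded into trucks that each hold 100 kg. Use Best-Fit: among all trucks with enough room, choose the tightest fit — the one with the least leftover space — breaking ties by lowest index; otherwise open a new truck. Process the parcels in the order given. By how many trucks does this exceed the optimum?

Best-Fit: [29,60,11] [64,20] [51,22] [58,27,13] [55] → 5 trucks.
Total size 410 kg; any packing needs at least ⌈410/100⌉ = 5 trucks.
So 5 is already optimal.

0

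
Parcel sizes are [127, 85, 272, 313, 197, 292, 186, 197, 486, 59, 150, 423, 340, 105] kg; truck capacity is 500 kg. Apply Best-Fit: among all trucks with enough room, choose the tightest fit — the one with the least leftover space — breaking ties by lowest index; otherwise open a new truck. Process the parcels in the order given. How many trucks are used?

127 kg → truck 1 (remaining 373 kg)
85 kg → truck 1 (remaining 288 kg)
272 kg → truck 1 (remaining 16 kg)
313 kg → truck 2 (remaining 187 kg)
197 kg → truck 3 (remaining 303 kg)
292 kg → truck 3 (remaining 11 kg)
186 kg → truck 2 (remaining 1 kg)
197 kg → truck 4 (remaining 303 kg)
486 kg → truck 5 (remaining 14 kg)
59 kg → truck 4 (remaining 244 kg)
150 kg → truck 4 (remaining 94 kg)
423 kg → truck 6 (remaining 77 kg)
340 kg → truck 7 (remaining 160 kg)
105 kg → truck 7 (remaining 55 kg)

7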